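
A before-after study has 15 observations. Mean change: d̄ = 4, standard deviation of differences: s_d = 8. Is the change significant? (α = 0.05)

t = d̄/(s_d/√n) = 4/(8/√15) = 1.936. df = 14, critical t = ±2.145. Fail to reject H₀.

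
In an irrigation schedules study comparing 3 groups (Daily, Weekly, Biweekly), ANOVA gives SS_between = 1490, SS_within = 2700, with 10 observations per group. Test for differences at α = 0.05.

df_between = 2, df_within = 27. F = MS_between/MS_within = 745.0/100.0 = 7.45. F_crit ≈ 3.354. Reject H₀. At least one mean differs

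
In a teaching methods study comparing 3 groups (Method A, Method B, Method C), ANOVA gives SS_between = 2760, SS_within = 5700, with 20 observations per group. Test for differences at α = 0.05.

df_between = 2, df_within = 57. F = MS_between/MS_within = 1380.0/100.0 = 13.8. F_crit ≈ 3.159. Reject H₀. At least one mean differs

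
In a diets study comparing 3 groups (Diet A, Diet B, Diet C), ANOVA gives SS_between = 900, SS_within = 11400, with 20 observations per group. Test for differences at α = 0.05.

df_between = 2, df_within = 57. F = MS_between/MS_within = 450.0/200.0 = 2.25. F_crit ≈ 3.159. Fail to reject H₀.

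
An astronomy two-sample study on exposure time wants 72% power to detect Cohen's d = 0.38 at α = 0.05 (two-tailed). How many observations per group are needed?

z_{α/2} = 1.96, z_β = Φ⁻¹(0.72) = 0.583. For small effect (d = 0.38): n per group = 2(z_{α/2} + z_β)²/d² = 2(1.96 + 0.583)²/0.38² = 89.6 → 90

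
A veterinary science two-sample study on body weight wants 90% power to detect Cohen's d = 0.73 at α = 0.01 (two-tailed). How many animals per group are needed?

z_{α/2} = 2.576, z_β = Φ⁻¹(0.9) = 1.282. For medium effect (d = 0.73): n per group = 2(z_{α/2} + z_β)²/d² = 2(2.576 + 1.282)²/0.73² = 55.9 → 56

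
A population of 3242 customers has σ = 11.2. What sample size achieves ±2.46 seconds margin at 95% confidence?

Without FPC: n₀ = (1.96×11.2/2.46)² = 79.63. With FPC: n = n₀N/(n₀+N-1) = 77.7 → n = 78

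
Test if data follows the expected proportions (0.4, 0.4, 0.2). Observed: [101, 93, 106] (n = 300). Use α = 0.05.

Expected: [120.0, 120.0, 60.0]. χ² = 44.35. df = 2, critical = 5.991. Reject H₀.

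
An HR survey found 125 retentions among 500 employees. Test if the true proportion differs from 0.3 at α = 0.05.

p̂ = 0.25, p₀ = 0.3. z = (p̂ - p₀)/√(p₀(1-p₀)/n) = -2.44. Critical: ±1.96. Reject H₀.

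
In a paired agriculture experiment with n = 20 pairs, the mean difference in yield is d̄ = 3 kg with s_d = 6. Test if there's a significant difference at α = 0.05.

t = d̄/(s_d/√n) = 3/(6/√20) = 2.236. df = 19, critical t = ±2.093. Reject H₀.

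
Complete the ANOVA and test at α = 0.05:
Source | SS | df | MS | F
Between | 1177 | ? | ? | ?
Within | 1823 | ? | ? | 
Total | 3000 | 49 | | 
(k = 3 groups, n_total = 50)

df_between = 2, df_within = 47. MS_between = 588.5, MS_within = 38.79. F = 15.173, F_crit ≈ 3.195. Reject H₀.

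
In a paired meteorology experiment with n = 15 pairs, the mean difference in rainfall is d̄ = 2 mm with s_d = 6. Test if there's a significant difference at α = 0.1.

t = d̄/(s_d/√n) = 2/(6/√15) = 1.291. df = 14, critical t = ±1.761. Fail to reject H₀.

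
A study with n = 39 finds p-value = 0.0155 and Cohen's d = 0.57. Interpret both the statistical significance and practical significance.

Statistically significant (p = 0.0155 < 0.05). Cohen's d = 0.57 indicates a medium effect size. Both statistical and practical significance should be considered.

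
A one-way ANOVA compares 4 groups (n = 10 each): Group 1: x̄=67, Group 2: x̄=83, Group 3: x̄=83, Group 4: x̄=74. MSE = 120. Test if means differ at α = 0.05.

Grand mean = 76.75. SS_between = 1807.5, MS_between = 602.5. F = 5.021, F_crit ≈ 2.866. Reject H₀.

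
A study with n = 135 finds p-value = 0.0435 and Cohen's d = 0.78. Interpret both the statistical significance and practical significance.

Statistically significant (p = 0.0435 < 0.05). Cohen's d = 0.78 indicates a medium effect size. Both statistical and practical significance should be considered.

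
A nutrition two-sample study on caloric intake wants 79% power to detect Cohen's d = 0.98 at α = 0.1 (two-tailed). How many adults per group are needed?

z_{α/2} = 1.645, z_β = Φ⁻¹(0.79) = 0.806. For large effect (d = 0.98): n per group = 2(z_{α/2} + z_β)²/d² = 2(1.645 + 0.806)²/0.98² = 12.5 → 13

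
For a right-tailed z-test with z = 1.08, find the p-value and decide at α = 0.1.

p = P(Z > 1.08) = 1 - Φ(1.08) ≈ 0.1401. Since p ≥ 0.1, fail to reject H₀ (not significant) at α = 0.1.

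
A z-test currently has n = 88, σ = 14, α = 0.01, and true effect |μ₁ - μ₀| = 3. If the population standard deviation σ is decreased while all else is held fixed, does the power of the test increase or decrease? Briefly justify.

Power increases: a smaller σ shrinks the standard error σ/√n, moving the sampling distribution under H₁ further from the critical value.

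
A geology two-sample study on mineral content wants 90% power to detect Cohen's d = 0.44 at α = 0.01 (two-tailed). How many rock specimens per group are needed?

z_{α/2} = 2.576, z_β = Φ⁻¹(0.9) = 1.282. For small effect (d = 0.44): n per group = 2(z_{α/2} + z_β)²/d² = 2(2.576 + 1.282)²/0.44² = 153.8 → 154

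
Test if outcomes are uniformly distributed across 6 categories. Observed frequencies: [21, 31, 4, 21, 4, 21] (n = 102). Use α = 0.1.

Expected = 17 each. χ² = Σ(O-E)²/E = 34.235. df = 5, critical value = 9.236. Reject H₀.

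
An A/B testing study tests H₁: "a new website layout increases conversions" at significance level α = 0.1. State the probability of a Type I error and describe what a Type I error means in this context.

P(Type I error) = α = 0.1. A Type I error is rejecting H₀ when H₀ is actually true (false positive) — here, concluding that a new website layout increases conversions when in fact this is not the case. Consequence: rolling out a layout that doesn't actually help — wasted engineering effort.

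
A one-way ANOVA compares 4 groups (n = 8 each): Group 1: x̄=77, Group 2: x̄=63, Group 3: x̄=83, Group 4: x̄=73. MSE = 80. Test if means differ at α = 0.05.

Grand mean = 74.0. SS_between = 1696.0, MS_between = 565.33. F = 7.067, F_crit ≈ 2.947. Reject H₀.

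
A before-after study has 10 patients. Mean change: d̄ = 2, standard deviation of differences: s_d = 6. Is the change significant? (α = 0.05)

t = d̄/(s_d/√n) = 2/(6/√10) = 1.054. df = 9, critical t = ±2.262. Fail to reject H₀.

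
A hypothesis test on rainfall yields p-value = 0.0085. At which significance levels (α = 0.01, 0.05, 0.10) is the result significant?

p = 0.0085. Significant at: α = 0.01, 0.05, 0.1.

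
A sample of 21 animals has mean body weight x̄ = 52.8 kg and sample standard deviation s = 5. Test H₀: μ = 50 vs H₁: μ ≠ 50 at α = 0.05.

t = (x̄ - μ₀)/(s/√n) = (52.8 - 50)/(5/√21) = 2.566. df = 20, critical t = ±2.086. Reject H₀.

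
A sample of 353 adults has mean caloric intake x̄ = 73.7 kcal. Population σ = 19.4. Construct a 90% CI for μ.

CI = x̄ ± z*(σ/√n) = 73.7 ± 1.645(19.4/√353) = 73.7 ± 1.7 = (72.0, 75.4)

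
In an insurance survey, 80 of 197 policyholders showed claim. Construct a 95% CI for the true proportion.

p̂ = 0.406. CI = p̂ ± z*√(p̂(1-p̂)/n) = (0.338, 0.475)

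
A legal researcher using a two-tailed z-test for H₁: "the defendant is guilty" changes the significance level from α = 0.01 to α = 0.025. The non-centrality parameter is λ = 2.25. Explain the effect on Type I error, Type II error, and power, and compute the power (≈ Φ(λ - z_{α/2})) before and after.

Increasing α from 0.01 to 0.025:
• Type I error rate increases (α is the Type I rate by definition).
• Critical value moves from z_{α/2} = 2.576 to 2.241, so power = Φ(λ - z_{α/2}) goes from Φ(2.25 - 2.576) = 0.372 to Φ(2.25 - 2.241) = 0.504.
• Type II error rate β = 1 - power therefore decreases (0.628 → 0.496).
Appropriate when false negatives are costly — here, acquitting a guilty person.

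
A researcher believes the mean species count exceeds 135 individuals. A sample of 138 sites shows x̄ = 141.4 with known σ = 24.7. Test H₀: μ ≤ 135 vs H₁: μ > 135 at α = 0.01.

z = 3.044. Critical value: 2.33. Reject H₀.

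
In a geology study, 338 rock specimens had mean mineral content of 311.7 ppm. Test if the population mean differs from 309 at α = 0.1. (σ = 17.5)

z = (x̄ - μ₀)/(σ/√n) = (311.7 - 309)/(17.5/√338) = 2.837. Critical value: ±1.645. Since |2.837| > 1.645, Reject H₀.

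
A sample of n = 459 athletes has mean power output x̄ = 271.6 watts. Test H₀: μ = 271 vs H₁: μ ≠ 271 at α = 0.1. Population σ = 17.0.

z = (x̄ - μ₀)/(σ/√n) = (271.6 - 271)/(17.0/√459) = 0.756. Critical value: ±1.645. Since |0.756| ≤ 1.645, Fail to reject H₀.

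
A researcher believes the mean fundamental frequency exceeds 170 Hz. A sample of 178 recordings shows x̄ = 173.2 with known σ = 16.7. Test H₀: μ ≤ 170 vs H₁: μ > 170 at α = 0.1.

z = 2.556. Critical value: 1.28. Reject H₀.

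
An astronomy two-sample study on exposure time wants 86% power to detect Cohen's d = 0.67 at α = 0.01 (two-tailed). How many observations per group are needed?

z_{α/2} = 2.576, z_β = Φ⁻¹(0.86) = 1.08. For medium effect (d = 0.67): n per group = 2(z_{α/2} + z_β)²/d² = 2(2.576 + 1.08)²/0.67² = 59.6 → 60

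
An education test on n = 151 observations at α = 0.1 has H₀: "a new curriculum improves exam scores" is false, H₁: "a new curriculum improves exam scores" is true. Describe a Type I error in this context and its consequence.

Type I error: rejecting H₀ when it is true — concluding that a new curriculum improves exam scores when in fact it is not. Consequence: adopting a curriculum that gives no real benefit — disruption for nothing.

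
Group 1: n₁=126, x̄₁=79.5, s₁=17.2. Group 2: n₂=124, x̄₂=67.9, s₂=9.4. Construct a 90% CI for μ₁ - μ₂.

Difference = 11.6. SE = √(17.2²/126 + 9.4²/124) = 1.749. CI = (8.72, 14.48)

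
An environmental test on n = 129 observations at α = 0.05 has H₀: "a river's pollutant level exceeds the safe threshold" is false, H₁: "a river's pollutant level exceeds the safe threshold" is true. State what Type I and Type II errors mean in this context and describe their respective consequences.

Type I (false positive): concluding that a river's pollutant level exceeds the safe threshold when it is not — shutting down a compliant factory unnecessarily. Type II (false negative): failing to conclude that a river's pollutant level exceeds the safe threshold when it is — allowing unsafe pollution to continue. Which is costlier depends on domain priorities and is a judgement call rather than a statistical fact.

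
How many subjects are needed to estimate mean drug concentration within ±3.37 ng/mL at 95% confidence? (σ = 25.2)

n = (z*σ/E)² = (1.96×25.2/3.37)² = 214.8 → n = 215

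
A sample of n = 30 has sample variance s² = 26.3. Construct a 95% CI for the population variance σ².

df = 29. χ²_{0.025} = 45.722, χ²_{0.975} = 16.047. CI for σ² = ((n-1)s²/χ²_{α/2}, (n-1)s²/χ²_{1-α/2}) = (29·26.3/45.722, 29·26.3/16.047) = (16.68, 47.53)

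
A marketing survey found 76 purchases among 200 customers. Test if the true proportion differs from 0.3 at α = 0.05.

p̂ = 0.38, p₀ = 0.3. z = (p̂ - p₀)/√(p₀(1-p₀)/n) = 2.469. Critical: ±1.96. Reject H₀.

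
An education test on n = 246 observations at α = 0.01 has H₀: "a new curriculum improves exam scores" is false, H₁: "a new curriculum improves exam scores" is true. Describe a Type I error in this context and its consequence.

Type I error: rejecting H₀ when it is true — concluding that a new curriculum improves exam scores when in fact it is not. Consequence: adopting a curriculum that gives no real benefit — disruption for nothing.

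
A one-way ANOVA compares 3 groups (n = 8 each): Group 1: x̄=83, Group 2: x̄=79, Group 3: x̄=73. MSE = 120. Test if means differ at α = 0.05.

Grand mean = 78.33. SS_between = 405.33, MS_between = 202.67. F = 1.689, F_crit ≈ 3.467. Fail to reject H₀.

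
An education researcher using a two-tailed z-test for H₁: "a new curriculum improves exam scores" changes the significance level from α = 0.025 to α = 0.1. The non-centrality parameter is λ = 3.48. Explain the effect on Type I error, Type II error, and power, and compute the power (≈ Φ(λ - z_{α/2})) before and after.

Increasing α from 0.025 to 0.1:
• Type I error rate increases (α is the Type I rate by definition).
• Critical value moves from z_{α/2} = 2.241 to 1.645, so power = Φ(λ - z_{α/2}) goes from Φ(3.48 - 2.241) = 0.892 to Φ(3.48 - 1.645) = 0.967.
• Type II error rate β = 1 - power therefore decreases (0.108 → 0.033).
Appropriate when false negatives are costly — here, keeping the old curriculum when the new one would have helped students.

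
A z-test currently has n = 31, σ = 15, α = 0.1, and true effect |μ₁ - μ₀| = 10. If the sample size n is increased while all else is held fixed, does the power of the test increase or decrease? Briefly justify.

Power increases: a larger n shrinks the standard error σ/√n, moving the sampling distribution under H₁ further from the critical value.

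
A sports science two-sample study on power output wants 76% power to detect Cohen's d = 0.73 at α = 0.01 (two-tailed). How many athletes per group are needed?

z_{α/2} = 2.576, z_β = Φ⁻¹(0.76) = 0.706. For medium effect (d = 0.73): n per group = 2(z_{α/2} + z_β)²/d² = 2(2.576 + 0.706)²/0.73² = 40.4 → 41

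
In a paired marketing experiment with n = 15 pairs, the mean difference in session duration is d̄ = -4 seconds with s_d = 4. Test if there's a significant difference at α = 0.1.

t = d̄/(s_d/√n) = -4/(4/√15) = -3.873. df = 14, critical t = ±1.761. Reject H₀.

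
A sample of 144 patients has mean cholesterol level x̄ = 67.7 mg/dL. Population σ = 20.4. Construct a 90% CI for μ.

CI = x̄ ± z*(σ/√n) = 67.7 ± 1.645(20.4/√144) = 67.7 ± 2.8 = (64.9, 70.5)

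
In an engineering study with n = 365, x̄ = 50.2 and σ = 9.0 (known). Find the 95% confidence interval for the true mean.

CI = x̄ ± z*(σ/√n) = 50.2 ± 1.96(9.0/√365) = 50.2 ± 0.92 = (49.28, 51.12)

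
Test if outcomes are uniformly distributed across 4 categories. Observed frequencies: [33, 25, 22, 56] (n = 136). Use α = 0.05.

Expected = 34 each. χ² = Σ(O-E)²/E = 20.882. df = 3, critical value = 7.815. Reject H₀.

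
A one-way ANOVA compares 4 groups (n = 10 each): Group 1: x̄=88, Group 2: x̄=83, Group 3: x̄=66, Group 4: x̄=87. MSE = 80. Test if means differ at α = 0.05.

Grand mean = 81.0. SS_between = 3140.0, MS_between = 1046.67. F = 13.083, F_crit ≈ 2.866. Reject H₀.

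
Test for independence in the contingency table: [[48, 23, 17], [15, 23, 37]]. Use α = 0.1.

χ² = 23.808. df = 2, critical = 4.605. Reject H₀. Variables are dependent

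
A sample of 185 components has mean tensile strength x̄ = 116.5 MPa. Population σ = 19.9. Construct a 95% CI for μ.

CI = x̄ ± z*(σ/√n) = 116.5 ± 1.96(19.9/√185) = 116.5 ± 2.87 = (113.63, 119.37)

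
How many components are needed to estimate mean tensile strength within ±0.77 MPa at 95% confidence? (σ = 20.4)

n = (z*σ/E)² = (1.96×20.4/0.77)² = 2696.4 → n = 2697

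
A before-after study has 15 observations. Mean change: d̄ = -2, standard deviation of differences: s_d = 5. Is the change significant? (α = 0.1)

t = d̄/(s_d/√n) = -2/(5/√15) = -1.549. df = 14, critical t = ±1.761. Fail to reject H₀.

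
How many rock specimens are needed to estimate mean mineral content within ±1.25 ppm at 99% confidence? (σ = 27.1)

n = (z*σ/E)² = (2.576×27.1/1.25)² = 3119.0 → n = 3119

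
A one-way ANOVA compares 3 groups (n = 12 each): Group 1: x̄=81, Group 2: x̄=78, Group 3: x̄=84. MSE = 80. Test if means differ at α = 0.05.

Grand mean = 81.0. SS_between = 216.0, MS_between = 108.0. F = 1.35, F_crit ≈ 3.285. Fail to reject H₀.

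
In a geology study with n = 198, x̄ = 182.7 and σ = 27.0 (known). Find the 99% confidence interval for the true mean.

CI = x̄ ± z*(σ/√n) = 182.7 ± 2.576(27.0/√198) = 182.7 ± 4.94 = (177.76, 187.64)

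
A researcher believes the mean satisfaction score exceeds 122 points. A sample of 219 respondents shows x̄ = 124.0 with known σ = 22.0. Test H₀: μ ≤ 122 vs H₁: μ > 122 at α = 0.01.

z = 1.345. Critical value: 2.33. Fail to reject H₀.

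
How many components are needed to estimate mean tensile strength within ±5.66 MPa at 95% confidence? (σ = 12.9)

n = (z*σ/E)² = (1.96×12.9/5.66)² = 20.0 → n = 20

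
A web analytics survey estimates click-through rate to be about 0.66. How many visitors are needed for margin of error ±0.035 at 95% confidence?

n = z²p(1-p)/E² = 1.96²×0.66×0.34/0.035² = 703.7 → n = 704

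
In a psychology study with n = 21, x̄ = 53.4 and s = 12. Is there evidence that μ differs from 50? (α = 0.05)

t = (x̄ - μ₀)/(s/√n) = (53.4 - 50)/(12/√21) = 1.298. df = 20, critical t = ±2.086. Fail to reject H₀.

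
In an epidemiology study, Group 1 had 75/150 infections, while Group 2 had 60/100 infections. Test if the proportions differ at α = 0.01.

p̂₁ = 0.5, p̂₂ = 0.6, pooled p̂ = 0.54. z = -1.554. Critical: ±2.576. Fail to reject H₀.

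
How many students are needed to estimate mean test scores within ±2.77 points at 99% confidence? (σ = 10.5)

n = (z*σ/E)² = (2.576×10.5/2.77)² = 95.3 → n = 96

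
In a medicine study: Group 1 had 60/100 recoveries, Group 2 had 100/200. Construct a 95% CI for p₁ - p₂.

p̂₁ = 0.6, p̂₂ = 0.5. Difference = 0.1. CI = (-0.018, 0.218)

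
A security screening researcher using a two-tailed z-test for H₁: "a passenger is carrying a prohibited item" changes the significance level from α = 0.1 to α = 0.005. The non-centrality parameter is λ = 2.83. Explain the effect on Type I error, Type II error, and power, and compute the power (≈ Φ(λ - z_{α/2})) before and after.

Decreasing α from 0.1 to 0.005:
• Type I error rate decreases (α is the Type I rate by definition).
• Critical value moves from z_{α/2} = 1.645 to 2.807, so power = Φ(λ - z_{α/2}) goes from Φ(2.83 - 1.645) = 0.882 to Φ(2.83 - 2.807) = 0.509.
• Type II error rate β = 1 - power therefore increases (0.118 → 0.491).
Appropriate when false positives are costly — here, detaining an innocent passenger — delay and inconvenience.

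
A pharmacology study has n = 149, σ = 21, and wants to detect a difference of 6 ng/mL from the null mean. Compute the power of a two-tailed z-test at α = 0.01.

SE = σ/√n = 21/√149 = 1.72. Non-centrality λ = d/SE = 6/1.72 = 3.488. Power ≈ Φ(λ - z_{α/2}) = Φ(3.488 - 2.576) = Φ(0.912) = 0.819.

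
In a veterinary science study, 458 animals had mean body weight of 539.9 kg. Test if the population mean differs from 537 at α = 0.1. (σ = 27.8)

z = (x̄ - μ₀)/(σ/√n) = (539.9 - 537)/(27.8/√458) = 2.232. Critical value: ±1.645. Since |2.232| > 1.645, Reject H₀.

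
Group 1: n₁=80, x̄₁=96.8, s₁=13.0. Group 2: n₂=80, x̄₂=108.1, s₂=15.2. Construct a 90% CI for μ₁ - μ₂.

Difference = -11.3. SE = √(13.0²/80 + 15.2²/80) = 2.236. CI = (-14.98, -7.62)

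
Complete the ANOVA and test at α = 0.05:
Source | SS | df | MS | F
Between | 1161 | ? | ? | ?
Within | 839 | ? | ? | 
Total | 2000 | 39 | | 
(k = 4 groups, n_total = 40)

df_between = 3, df_within = 36. MS_between = 387.0, MS_within = 23.31. F = 16.605, F_crit ≈ 2.866. Reject H₀.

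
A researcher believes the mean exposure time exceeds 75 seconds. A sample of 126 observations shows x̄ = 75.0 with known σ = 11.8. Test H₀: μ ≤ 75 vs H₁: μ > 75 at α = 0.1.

z = 0.0. Critical value: 1.28. Fail to reject H₀.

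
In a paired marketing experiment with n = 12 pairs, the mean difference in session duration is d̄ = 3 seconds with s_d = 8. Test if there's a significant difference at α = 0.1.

t = d̄/(s_d/√n) = 3/(8/√12) = 1.299. df = 11, critical t = ±1.796. Fail to reject H₀.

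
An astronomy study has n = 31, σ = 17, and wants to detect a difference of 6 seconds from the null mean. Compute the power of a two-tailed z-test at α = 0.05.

SE = σ/√n = 17/√31 = 3.053. Non-centrality λ = d/SE = 6/3.053 = 1.965. Power ≈ Φ(λ - z_{α/2}) = Φ(1.965 - 1.96) = Φ(0.005) = 0.502.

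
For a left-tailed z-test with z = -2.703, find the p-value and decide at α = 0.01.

p = P(Z < -2.703) = Φ(-2.703) ≈ 0.0034. Since p < 0.01, reject H₀ (significant) at α = 0.01.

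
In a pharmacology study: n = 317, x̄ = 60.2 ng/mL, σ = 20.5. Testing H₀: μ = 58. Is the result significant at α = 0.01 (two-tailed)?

z = (60.2 - 58)/(20.5/√317) = 1.911. Since |z| ≤ 2.576, not significant at α = 0.01.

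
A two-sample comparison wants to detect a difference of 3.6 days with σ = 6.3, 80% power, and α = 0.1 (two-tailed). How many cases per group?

n per group = 2(z_α/2 + z_β)²σ²/d² = 2×(1.645 + 0.84)²×6.3²/3.6² = 37.8 → n = 38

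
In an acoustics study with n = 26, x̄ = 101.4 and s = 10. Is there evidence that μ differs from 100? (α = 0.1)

t = (x̄ - μ₀)/(s/√n) = (101.4 - 100)/(10/√26) = 0.714. df = 25, critical t = ±1.708. Fail to reject H₀.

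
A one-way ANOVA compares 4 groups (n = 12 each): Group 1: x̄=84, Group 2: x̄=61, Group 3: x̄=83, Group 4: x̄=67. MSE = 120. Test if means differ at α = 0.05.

Grand mean = 73.75. SS_between = 4785.0, MS_between = 1595.0. F = 13.292, F_crit ≈ 2.816. Reject H₀.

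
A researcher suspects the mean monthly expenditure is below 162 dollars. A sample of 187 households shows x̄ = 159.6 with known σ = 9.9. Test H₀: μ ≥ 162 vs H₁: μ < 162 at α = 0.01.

z = -3.315. Critical value: -2.33. Reject H₀.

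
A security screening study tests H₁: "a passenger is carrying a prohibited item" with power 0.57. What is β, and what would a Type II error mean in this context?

β = 1 - power = 1 - 0.57 = 0.43. A Type II error is failing to reject H₀ when H₀ is false (false negative) — here, failing to conclude that a passenger is carrying a prohibited item when in fact it is true. Consequence: letting a prohibited item through — security breach.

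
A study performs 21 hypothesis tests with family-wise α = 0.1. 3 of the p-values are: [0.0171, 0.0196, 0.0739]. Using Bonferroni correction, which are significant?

Bonferroni α = 0.1/21 = 0.00476. None of the given p-values are significant.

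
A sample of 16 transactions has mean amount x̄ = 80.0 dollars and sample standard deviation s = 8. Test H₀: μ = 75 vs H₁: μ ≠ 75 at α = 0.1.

t = (x̄ - μ₀)/(s/√n) = (80.0 - 75)/(8/√16) = 2.5. df = 15, critical t = ±1.753. Reject H₀.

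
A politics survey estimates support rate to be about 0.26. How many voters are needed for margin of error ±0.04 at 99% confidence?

n = z²p(1-p)/E² = 2.576²×0.26×0.74/0.04² = 798.0 → n = 798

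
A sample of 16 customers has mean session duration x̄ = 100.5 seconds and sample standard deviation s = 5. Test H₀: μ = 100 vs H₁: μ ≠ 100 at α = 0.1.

t = (x̄ - μ₀)/(s/√n) = (100.5 - 100)/(5/√16) = 0.4. df = 15, critical t = ±1.753. Fail to reject H₀.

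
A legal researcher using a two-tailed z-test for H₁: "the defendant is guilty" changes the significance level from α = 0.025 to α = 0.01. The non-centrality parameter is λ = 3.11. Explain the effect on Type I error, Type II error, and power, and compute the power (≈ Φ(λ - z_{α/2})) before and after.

Decreasing α from 0.025 to 0.01:
• Type I error rate decreases (α is the Type I rate by definition).
• Critical value moves from z_{α/2} = 2.241 to 2.576, so power = Φ(λ - z_{α/2}) goes from Φ(3.11 - 2.241) = 0.808 to Φ(3.11 - 2.576) = 0.703.
• Type II error rate β = 1 - power therefore increases (0.192 → 0.297).
Appropriate when false positives are costly — here, convicting an innocent person.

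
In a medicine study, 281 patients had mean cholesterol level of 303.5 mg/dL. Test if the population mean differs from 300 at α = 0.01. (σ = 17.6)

z = (x̄ - μ₀)/(σ/√n) = (303.5 - 300)/(17.6/√281) = 3.334. Critical value: ±2.576. Since |3.334| > 2.576, Reject H₀.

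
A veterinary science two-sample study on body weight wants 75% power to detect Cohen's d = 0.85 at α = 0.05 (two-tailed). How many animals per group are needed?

z_{α/2} = 1.96, z_β = Φ⁻¹(0.75) = 0.674. For large effect (d = 0.85): n per group = 2(z_{α/2} + z_β)²/d² = 2(1.96 + 0.674)²/0.85² = 19.2 → 20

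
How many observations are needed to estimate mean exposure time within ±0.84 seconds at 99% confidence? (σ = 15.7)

n = (z*σ/E)² = (2.576×15.7/0.84)² = 2318.1 → n = 2319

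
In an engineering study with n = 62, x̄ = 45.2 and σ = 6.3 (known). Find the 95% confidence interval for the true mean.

CI = x̄ ± z*(σ/√n) = 45.2 ± 1.96(6.3/√62) = 45.2 ± 1.57 = (43.63, 46.77)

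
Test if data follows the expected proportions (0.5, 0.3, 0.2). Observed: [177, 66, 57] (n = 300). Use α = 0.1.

Expected: [150.0, 90.0, 60.0]. χ² = 11.41. df = 2, critical = 4.605. Reject H₀.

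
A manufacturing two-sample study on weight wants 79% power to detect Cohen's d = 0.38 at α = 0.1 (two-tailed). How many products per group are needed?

z_{α/2} = 1.645, z_β = Φ⁻¹(0.79) = 0.806. For small effect (d = 0.38): n per group = 2(z_{α/2} + z_β)²/d² = 2(1.645 + 0.806)²/0.38² = 83.2 → 84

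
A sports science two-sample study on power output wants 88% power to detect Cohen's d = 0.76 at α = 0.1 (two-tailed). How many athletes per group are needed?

z_{α/2} = 1.645, z_β = Φ⁻¹(0.88) = 1.175. For medium effect (d = 0.76): n per group = 2(z_{α/2} + z_β)²/d² = 2(1.645 + 1.175)²/0.76² = 27.5 → 28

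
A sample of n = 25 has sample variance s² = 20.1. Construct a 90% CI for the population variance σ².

df = 24. χ²_{0.05} = 36.415, χ²_{0.95} = 13.848. CI for σ² = ((n-1)s²/χ²_{α/2}, (n-1)s²/χ²_{1-α/2}) = (24·20.1/36.415, 24·20.1/13.848) = (13.25, 34.84)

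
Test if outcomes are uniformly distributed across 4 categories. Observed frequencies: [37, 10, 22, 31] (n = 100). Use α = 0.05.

Expected = 25 each. χ² = Σ(O-E)²/E = 16.56. df = 3, critical value = 7.815. Reject H₀.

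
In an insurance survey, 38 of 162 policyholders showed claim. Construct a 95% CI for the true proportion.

p̂ = 0.235. CI = p̂ ± z*√(p̂(1-p̂)/n) = (0.169, 0.3)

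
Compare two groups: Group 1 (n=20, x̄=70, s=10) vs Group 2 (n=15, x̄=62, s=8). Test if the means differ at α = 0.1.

Pooled sp = 9.2. t = 2.545, df = 33. Critical t = ±1.692. Reject H₀.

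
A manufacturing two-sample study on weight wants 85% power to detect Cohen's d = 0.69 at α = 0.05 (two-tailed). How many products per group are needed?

z_{α/2} = 1.96, z_β = Φ⁻¹(0.85) = 1.036. For medium effect (d = 0.69): n per group = 2(z_{α/2} + z_β)²/d² = 2(1.96 + 1.036)²/0.69² = 37.7 → 38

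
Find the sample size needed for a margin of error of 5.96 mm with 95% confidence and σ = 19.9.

n = (z*σ/E)² = (1.96×19.9/5.96)² = 42.8 → n = 43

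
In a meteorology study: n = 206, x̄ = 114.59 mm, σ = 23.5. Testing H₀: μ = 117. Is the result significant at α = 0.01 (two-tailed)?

z = (114.59 - 117)/(23.5/√206) = -1.472. Since |z| ≤ 2.576, not significant at α = 0.01.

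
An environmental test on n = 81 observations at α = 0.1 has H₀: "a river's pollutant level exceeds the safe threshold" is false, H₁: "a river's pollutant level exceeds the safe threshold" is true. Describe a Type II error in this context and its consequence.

Type II error: failing to reject H₀ when it is false — concluding that a river's pollutant level exceeds the safe threshold is not supported when in fact it is. Consequence: allowing unsafe pollution to continue.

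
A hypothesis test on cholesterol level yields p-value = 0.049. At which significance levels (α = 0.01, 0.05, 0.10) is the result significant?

p = 0.049. Significant at: α = 0.05, 0.1.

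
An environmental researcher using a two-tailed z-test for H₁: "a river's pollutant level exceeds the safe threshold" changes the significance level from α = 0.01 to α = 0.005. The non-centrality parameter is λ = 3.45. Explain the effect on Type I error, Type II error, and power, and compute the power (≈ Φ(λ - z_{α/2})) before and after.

Decreasing α from 0.01 to 0.005:
• Type I error rate decreases (α is the Type I rate by definition).
• Critical value moves from z_{α/2} = 2.576 to 2.807, so power = Φ(λ - z_{α/2}) goes from Φ(3.45 - 2.576) = 0.809 to Φ(3.45 - 2.807) = 0.74.
• Type II error rate β = 1 - power therefore increases (0.191 → 0.26).
Appropriate when false positives are costly — here, shutting down a compliant factory unnecessarily.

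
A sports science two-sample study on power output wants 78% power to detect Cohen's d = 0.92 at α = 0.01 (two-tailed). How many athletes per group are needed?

z_{α/2} = 2.576, z_β = Φ⁻¹(0.78) = 0.772. For large effect (d = 0.92): n per group = 2(z_{α/2} + z_β)²/d² = 2(2.576 + 0.772)²/0.92² = 26.5 → 27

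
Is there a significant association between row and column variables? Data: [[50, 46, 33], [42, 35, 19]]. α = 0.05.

χ² = 1.143. df = 2, critical = 5.991. Fail to reject H₀. No evidence of dependence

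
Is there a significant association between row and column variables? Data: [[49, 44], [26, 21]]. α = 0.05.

χ² = 0.087. df = 1, critical = 3.841. Fail to reject H₀. No evidence of dependence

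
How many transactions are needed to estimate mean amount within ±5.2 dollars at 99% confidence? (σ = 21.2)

n = (z*σ/E)² = (2.576×21.2/5.2)² = 110.3 → n = 111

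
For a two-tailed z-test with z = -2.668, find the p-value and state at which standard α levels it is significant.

p = 2·P(Z > |-2.668|) = 2·(1 - Φ(2.668)) ≈ 0.0076. Significant at α = 0.1; Significant at α = 0.05; Significant at α = 0.01.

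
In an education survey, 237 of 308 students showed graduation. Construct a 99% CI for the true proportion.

p̂ = 0.769. CI = p̂ ± z*√(p̂(1-p̂)/n) = (0.708, 0.831)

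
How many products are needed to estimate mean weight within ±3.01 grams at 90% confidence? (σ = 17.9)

n = (z*σ/E)² = (1.645×17.9/3.01)² = 95.7 → n = 96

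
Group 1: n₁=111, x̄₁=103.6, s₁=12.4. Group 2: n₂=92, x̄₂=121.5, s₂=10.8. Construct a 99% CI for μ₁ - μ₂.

Difference = -17.9. SE = √(12.4²/111 + 10.8²/92) = 1.629. CI = (-22.1, -13.7)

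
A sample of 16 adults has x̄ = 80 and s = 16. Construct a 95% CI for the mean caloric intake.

CI = x̄ ± t*(s/√n) = 80 ± 2.131(16/√16) = (71.48, 88.52)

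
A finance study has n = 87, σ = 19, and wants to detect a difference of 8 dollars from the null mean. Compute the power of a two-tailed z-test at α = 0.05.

SE = σ/√n = 19/√87 = 2.037. Non-centrality λ = d/SE = 8/2.037 = 3.927. Power ≈ Φ(λ - z_{α/2}) = Φ(3.927 - 1.96) = Φ(1.967) = 0.975.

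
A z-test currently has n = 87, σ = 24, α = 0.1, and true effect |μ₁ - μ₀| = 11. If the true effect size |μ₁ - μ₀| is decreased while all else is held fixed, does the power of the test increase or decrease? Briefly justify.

Power decreases: a smaller true effect decreases the non-centrality λ = |μ₁ - μ₀|/(σ/√n).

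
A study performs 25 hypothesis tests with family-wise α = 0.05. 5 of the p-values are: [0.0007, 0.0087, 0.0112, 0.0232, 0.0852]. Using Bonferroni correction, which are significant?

Bonferroni α = 0.05/25 = 0.002. Significant p-values: [0.0007]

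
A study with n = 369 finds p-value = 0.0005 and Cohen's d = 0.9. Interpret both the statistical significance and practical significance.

Statistically significant (p = 0.0005 < 0.05). Cohen's d = 0.9 indicates a large effect size. Both statistical and practical significance should be considered.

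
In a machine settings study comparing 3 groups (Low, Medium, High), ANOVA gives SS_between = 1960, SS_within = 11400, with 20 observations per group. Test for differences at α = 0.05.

df_between = 2, df_within = 57. F = MS_between/MS_within = 980.0/200.0 = 4.9. F_crit ≈ 3.159. Reject H₀. At least one mean differs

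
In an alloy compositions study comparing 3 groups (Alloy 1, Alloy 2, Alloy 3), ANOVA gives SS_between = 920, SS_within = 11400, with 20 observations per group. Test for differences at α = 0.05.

df_between = 2, df_within = 57. F = MS_between/MS_within = 460.0/200.0 = 2.3. F_crit ≈ 3.159. Fail to reject H₀.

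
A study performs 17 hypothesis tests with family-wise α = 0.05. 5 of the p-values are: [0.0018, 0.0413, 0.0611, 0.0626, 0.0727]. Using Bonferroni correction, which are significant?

Bonferroni α = 0.05/17 = 0.00294. Significant p-values: [0.0018]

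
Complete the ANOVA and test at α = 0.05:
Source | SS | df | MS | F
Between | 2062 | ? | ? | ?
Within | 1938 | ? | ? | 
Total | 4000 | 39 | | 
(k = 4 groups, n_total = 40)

df_between = 3, df_within = 36. MS_between = 687.33, MS_within = 53.83. F = 12.768, F_crit ≈ 2.866. Reject H₀.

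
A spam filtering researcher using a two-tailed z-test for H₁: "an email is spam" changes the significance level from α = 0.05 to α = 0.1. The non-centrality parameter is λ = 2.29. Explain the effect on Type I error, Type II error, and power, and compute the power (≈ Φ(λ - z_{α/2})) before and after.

Increasing α from 0.05 to 0.1:
• Type I error rate increases (α is the Type I rate by definition).
• Critical value moves from z_{α/2} = 1.96 to 1.645, so power = Φ(λ - z_{α/2}) goes from Φ(2.29 - 1.96) = 0.629 to Φ(2.29 - 1.645) = 0.741.
• Type II error rate β = 1 - power therefore decreases (0.371 → 0.259).
Appropriate when false negatives are costly — here, a spam email lands in the inbox.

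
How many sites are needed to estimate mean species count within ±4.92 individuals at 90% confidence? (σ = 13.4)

n = (z*σ/E)² = (1.645×13.4/4.92)² = 20.1 → n = 21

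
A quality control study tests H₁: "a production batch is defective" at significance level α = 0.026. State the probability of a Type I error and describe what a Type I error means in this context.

P(Type I error) = α = 0.026. A Type I error is rejecting H₀ when H₀ is actually true (false positive) — here, concluding that a production batch is defective when in fact this is not the case. Consequence: scrapping a good batch — wasted material and cost for no reason.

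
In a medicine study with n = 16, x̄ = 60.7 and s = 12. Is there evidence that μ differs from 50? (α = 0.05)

t = (x̄ - μ₀)/(s/√n) = (60.7 - 50)/(12/√16) = 3.567. df = 15, critical t = ±2.131. Reject H₀.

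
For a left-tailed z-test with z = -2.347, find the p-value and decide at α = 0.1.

p = P(Z < -2.347) = Φ(-2.347) ≈ 0.0095. Since p < 0.1, reject H₀ (significant) at α = 0.1.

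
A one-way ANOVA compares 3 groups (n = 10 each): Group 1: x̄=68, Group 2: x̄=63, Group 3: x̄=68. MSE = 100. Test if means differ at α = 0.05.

Grand mean = 66.33. SS_between = 166.67, MS_between = 83.33. F = 0.833, F_crit ≈ 3.354. Fail to reject H₀.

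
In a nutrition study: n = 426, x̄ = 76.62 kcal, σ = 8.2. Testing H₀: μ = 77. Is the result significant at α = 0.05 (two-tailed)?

z = (76.62 - 77)/(8.2/√426) = -0.956. Since |z| ≤ 1.96, not significant at α = 0.05.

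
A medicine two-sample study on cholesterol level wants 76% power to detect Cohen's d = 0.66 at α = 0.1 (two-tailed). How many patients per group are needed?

z_{α/2} = 1.645, z_β = Φ⁻¹(0.76) = 0.706. For medium effect (d = 0.66): n per group = 2(z_{α/2} + z_β)²/d² = 2(1.645 + 0.706)²/0.66² = 25.4 → 26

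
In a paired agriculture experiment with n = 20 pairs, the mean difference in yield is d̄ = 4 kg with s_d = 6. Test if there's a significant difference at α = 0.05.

t = d̄/(s_d/√n) = 4/(6/√20) = 2.981. df = 19, critical t = ±2.093. Reject H₀.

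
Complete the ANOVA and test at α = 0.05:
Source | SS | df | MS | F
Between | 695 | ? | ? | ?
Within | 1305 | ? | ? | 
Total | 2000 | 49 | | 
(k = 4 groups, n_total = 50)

df_between = 3, df_within = 46. MS_between = 231.67, MS_within = 28.37. F = 8.166, F_crit ≈ 2.807. Reject H₀.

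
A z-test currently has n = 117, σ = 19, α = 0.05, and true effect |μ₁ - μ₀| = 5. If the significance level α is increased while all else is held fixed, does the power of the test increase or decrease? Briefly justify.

Power increases: a larger α lowers the critical value, so more of the H₁ sampling distribution falls in the rejection region.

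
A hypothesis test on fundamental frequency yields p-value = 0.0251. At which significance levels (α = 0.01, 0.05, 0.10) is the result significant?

p = 0.0251. Significant at: α = 0.05, 0.1.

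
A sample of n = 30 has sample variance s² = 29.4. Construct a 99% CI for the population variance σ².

df = 29. χ²_{0.005} = 52.336, χ²_{0.995} = 13.121. CI for σ² = ((n-1)s²/χ²_{α/2}, (n-1)s²/χ²_{1-α/2}) = (29·29.4/52.336, 29·29.4/13.121) = (16.29, 64.98)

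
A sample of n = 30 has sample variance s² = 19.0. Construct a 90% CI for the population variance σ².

df = 29. χ²_{0.05} = 42.557, χ²_{0.95} = 17.708. CI for σ² = ((n-1)s²/χ²_{α/2}, (n-1)s²/χ²_{1-α/2}) = (29·19.0/42.557, 29·19.0/17.708) = (12.95, 31.12)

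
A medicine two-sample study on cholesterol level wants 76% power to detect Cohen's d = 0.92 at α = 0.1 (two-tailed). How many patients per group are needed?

z_{α/2} = 1.645, z_β = Φ⁻¹(0.76) = 0.706. For large effect (d = 0.92): n per group = 2(z_{α/2} + z_β)²/d² = 2(1.645 + 0.706)²/0.92² = 13.1 → 14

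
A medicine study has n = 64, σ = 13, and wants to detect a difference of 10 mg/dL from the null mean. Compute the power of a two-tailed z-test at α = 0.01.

SE = σ/√n = 13/√64 = 1.625. Non-centrality λ = d/SE = 10/1.625 = 6.154. Power ≈ Φ(λ - z_{α/2}) = Φ(6.154 - 2.576) = Φ(3.578) = 1.0.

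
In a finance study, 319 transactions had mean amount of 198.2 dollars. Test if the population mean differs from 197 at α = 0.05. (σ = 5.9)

z = (x̄ - μ₀)/(σ/√n) = (198.2 - 197)/(5.9/√319) = 3.633. Critical value: ±1.96. Since |3.633| > 1.96, Reject H₀.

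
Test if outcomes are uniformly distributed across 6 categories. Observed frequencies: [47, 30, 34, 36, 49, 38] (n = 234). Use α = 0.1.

Expected = 39 each. χ² = Σ(O-E)²/E = 7.179. df = 5, critical value = 9.236. Fail to reject H₀.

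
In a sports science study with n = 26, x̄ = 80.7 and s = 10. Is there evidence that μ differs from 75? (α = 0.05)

t = (x̄ - μ₀)/(s/√n) = (80.7 - 75)/(10/√26) = 2.906. df = 25, critical t = ±2.06. Reject H₀.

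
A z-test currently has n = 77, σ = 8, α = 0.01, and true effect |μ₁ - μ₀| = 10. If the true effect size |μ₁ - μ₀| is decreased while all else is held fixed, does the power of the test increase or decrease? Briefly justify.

Power decreases: a smaller true effect decreases the non-centrality λ = |μ₁ - μ₀|/(σ/√n).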